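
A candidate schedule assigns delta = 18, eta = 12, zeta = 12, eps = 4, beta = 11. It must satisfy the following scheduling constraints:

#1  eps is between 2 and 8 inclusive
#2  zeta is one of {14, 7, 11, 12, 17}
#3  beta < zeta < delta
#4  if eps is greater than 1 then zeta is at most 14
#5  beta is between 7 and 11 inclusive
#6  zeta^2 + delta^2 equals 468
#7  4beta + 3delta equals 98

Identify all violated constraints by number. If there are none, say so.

#1 eps = 4 lies in [2, 8] — holds.
#2 zeta = 12 is in {14, 7, 11, 12, 17} — holds.
#3 values 11 < 12 < 18 — holds.
#4 eps = 4 > 1, so we need zeta ≤ 14; zeta = 12 ≤ 14 — holds.
#5 beta = 11 lies in [7, 11] — holds.
#6 zeta^2 + delta^2 = 12^2 + 18^2 = 144 + 324 = 468 — holds.
#7 4beta + 3delta = 4(11) + 3(18) = 98 — holds.

The assignment satisfies every constraint.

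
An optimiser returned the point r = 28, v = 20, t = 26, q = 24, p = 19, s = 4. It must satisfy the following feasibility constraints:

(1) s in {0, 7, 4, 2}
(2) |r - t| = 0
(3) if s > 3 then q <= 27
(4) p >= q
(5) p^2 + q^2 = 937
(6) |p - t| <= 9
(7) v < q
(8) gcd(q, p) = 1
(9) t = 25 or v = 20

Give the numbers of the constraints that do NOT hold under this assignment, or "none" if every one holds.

Violated: 2 and 4.

(1) s = 4 is in {0, 7, 4, 2}  OK
(2) |28 - 26| = 2, not 0  FAIL
(3) s = 4 > 3, so we need q ≤ 27; q = 24 ≤ 27  OK
(4) p = 19, q = 24; 19 < 24 (want ≥)  FAIL
(5) p^2 + q^2 = 19^2 + 24^2 = 361 + 576 = 937  OK
(6) |19 - 26| = 7; 7 ≤ 9  OK
(7) v = 20, q = 24; 20 < 24  OK
(8) gcd(24, 19) = 1  OK
(9) t = 26 ≠ 25, but v = 20 = 20 (second disjunct)  OK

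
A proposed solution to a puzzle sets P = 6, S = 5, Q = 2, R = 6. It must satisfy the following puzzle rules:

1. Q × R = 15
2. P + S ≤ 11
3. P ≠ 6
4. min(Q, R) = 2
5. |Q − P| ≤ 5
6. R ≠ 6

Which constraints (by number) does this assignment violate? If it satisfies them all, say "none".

No — constraints 1, 3, 6 are not satisfied.

1. Q × R = 2 × 6 = 12, not 15  no
2. P + S = 6 + 5 = 11; 11 ≤ 11  yes
3. P = 6, but 6 is required to differ  no
4. min(2, 6) = 2  yes
5. |2 − 6| = 4; 4 ≤ 5  yes
6. R = 6, but 6 is required to differ  no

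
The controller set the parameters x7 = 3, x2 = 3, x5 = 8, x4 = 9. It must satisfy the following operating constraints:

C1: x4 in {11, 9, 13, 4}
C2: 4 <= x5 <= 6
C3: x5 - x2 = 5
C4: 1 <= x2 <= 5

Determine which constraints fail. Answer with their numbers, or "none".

C1: x4 = 9 is in {11, 9, 13, 4}  ✓
C2: x5 = 8 is outside [4, 6]  ✗
C3: x5 - x2 = 8 - 3 = 5  ✓
C4: x2 = 3 lies in [1, 5]  ✓

Constraint 2 is violated.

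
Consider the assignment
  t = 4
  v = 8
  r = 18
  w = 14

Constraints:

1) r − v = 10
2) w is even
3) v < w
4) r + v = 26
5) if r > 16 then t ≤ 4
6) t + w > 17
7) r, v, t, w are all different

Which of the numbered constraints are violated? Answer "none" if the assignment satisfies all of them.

The assignment satisfies every constraint.

1) r − v = 18 − 8 = 10 — OK.
2) w = 14 is even — OK.
3) v = 8, w = 14; 8 < 14 — OK.
4) r + v = 18 + 8 = 26 — OK.
5) r = 18 > 16, so we need t ≤ 4; t = 4 ≤ 4 — OK.
6) t + w = 4 + 14 = 18; 18 > 17 — OK.
7) values 18, 8, 4, 14 are pairwise distinct — OK.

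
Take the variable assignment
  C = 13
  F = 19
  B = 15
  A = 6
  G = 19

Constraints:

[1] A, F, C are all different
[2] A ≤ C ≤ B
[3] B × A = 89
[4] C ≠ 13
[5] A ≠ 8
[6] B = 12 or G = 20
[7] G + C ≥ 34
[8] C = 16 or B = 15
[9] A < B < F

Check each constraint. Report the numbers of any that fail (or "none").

No — constraints 3, 4, 6, and 7 are not satisfied.

[1] values 6, 19, 13 are pairwise distinct  holds
[2] values 6 ≤ 13 ≤ 15  holds
[3] B × A = 15 × 6 = 90, not 89  fails
[4] C = 13, but 13 is required to differ  fails
[5] A = 6, and 6 ≠ 8  holds
[6] B = 15 ≠ 12 and G = 19 ≠ 20; both disjuncts false  fails
[7] G + C = 19 + 13 = 32; 32 < 34, bound 34 not met  fails
[8] C = 13 ≠ 16, but B = 15 = 15 (second disjunct)  holds
[9] values 6 < 15 < 19  holds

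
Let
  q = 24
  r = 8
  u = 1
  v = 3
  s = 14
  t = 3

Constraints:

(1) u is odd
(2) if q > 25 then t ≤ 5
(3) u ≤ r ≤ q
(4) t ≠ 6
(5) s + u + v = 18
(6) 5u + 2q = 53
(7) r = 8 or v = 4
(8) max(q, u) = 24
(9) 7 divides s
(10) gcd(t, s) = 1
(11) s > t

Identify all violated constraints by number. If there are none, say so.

None — every constraint holds.

(1) u = 1 is odd  true
(2) q = 24, not > 25; antecedent false, conditional vacuously true  true
(3) values 1 ≤ 8 ≤ 24  true
(4) t = 3, and 3 ≠ 6  true
(5) s + u + v = 14 + 1 + 3 = 18  true
(6) 5u + 2q = 5(1) + 2(24) = 53  true
(7) r = 8 = 8 (first disjunct)  true
(8) max(24, 1) = 24  true
(9) 14 / 7 = 2, so 7 divides 14  true
(10) gcd(3, 14) = 1  true
(11) s = 14, t = 3; 14 > 3  true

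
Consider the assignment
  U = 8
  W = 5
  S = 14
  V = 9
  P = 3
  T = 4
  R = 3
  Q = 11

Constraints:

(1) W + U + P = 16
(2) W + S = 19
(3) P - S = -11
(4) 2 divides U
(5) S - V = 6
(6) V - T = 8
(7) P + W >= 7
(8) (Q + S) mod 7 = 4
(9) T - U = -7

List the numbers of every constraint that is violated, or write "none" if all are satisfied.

The assignment fails constraints 5, 6, and 9.

(1) W + U + P = 5 + 8 + 3 = 16 — satisfied.
(2) W + S = 5 + 14 = 19 — satisfied.
(3) P - S = 3 - 14 = -11 — satisfied.
(4) 8 / 2 = 4, so 2 divides 8 — satisfied.
(5) S - V = 14 - 9 = 5, not 6 — violated.
(6) V - T = 9 - 4 = 5, not 8 — violated.
(7) P + W = 3 + 5 = 8; 8 ≥ 7 — satisfied.
(8) Q + S = 25; 25 mod 7 = 4 — satisfied.
(9) T - U = 4 - 8 = -4, not -7 — violated.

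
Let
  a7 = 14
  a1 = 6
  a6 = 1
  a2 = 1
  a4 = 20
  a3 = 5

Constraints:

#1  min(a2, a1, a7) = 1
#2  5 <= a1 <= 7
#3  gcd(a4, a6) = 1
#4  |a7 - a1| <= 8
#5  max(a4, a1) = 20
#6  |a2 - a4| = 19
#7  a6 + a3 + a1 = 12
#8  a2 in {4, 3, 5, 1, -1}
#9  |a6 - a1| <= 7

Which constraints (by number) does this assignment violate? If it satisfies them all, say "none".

#1 min(1, 6, 14) = 1 — holds.
#2 a1 = 6 lies in [5, 7] — holds.
#3 gcd(20, 1) = 1 — holds.
#4 |14 - 6| = 8; 8 ≤ 8 — holds.
#5 max(20, 6) = 20 — holds.
#6 |1 - 20| = 19 — holds.
#7 a6 + a3 + a1 = 1 + 5 + 6 = 12 — holds.
#8 a2 = 1 is in {4, 3, 5, 1, -1} — holds.
#9 |1 - 6| = 5; 5 ≤ 7 — holds.

No violations.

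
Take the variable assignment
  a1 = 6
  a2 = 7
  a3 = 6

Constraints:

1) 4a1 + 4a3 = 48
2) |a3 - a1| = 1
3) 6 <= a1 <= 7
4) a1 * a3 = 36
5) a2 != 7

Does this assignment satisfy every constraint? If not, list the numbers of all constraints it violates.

Constraints 2, 5 are violated.

1) 4a1 + 4a3 = 4(6) + 4(6) = 48 — satisfied.
2) |6 - 6| = 0, not 1 — violated.
3) a1 = 6 lies in [6, 7] — satisfied.
4) a1 * a3 = 6 * 6 = 36 — satisfied.
5) a2 = 7, but 7 is required to differ — violated.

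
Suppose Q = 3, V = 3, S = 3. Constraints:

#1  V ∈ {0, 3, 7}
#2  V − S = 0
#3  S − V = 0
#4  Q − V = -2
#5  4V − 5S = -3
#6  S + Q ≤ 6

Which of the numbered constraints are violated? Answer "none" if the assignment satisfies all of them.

#1 V = 3 is in {0, 3, 7} — OK.
#2 V − S = 3 − 3 = 0 — OK.
#3 S − V = 3 − 3 = 0 — OK.
#4 Q − V = 3 − 3 = 0, not -2 — violated.
#5 4V − 5S = 4(3) − 5(3) = -3 — OK.
#6 S + Q = 3 + 3 = 6; 6 ≤ 6 — OK.

Violated: 4.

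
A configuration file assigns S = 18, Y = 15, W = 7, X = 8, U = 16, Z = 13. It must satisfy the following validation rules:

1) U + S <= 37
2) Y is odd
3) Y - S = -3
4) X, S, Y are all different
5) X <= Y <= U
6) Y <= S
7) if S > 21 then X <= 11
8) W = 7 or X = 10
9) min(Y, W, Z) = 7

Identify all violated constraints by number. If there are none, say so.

1) U + S = 16 + 18 = 34; 34 ≤ 37 — OK.
2) Y = 15 is odd — OK.
3) Y - S = 15 - 18 = -3 — OK.
4) values 8, 18, 15 are pairwise distinct — OK.
5) values 8 <= 15 <= 16 — OK.
6) Y = 15, S = 18; 15 ≤ 18 — OK.
7) S = 18, not > 21; antecedent false, conditional vacuously true — OK.
8) W = 7 = 7 (first disjunct) — OK.
9) min(15, 7, 13) = 7 — OK.

No violations.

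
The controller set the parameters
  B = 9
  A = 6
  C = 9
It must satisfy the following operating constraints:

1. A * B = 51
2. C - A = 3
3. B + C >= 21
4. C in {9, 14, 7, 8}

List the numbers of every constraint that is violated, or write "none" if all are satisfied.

No — constraints 1 and 3 are not satisfied.

1. A * B = 6 * 9 = 54, not 51 — violated.
2. C - A = 9 - 6 = 3 — satisfied.
3. B + C = 9 + 9 = 18; 18 < 21, bound 21 not met — violated.
4. C = 9 is in {9, 14, 7, 8} — satisfied.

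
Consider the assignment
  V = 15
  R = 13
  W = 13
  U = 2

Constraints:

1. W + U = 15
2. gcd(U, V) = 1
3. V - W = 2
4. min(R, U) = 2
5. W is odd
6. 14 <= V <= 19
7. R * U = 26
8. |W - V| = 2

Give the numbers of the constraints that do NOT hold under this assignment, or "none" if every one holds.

1. W + U = 13 + 2 = 15 — holds.
2. gcd(2, 15) = 1 — holds.
3. V - W = 15 - 13 = 2 — holds.
4. min(13, 2) = 2 — holds.
5. W = 13 is odd — holds.
6. V = 15 lies in [14, 19] — holds.
7. R * U = 13 * 2 = 26 — holds.
8. |13 - 15| = 2 — holds.

All constraints are satisfied.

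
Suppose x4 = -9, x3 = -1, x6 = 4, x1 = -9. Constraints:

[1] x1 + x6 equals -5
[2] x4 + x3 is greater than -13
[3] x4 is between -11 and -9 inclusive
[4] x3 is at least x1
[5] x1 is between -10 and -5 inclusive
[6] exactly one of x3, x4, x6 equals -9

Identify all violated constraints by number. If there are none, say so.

The assignment satisfies every constraint.

[1] x1 + x6 = -9 + 4 = -5  ✔
[2] x4 + x3 = -9 + (-1) = -10; -10 > -13  ✔
[3] x4 = -9 lies in [-11, -9]  ✔
[4] x3 = -1, x1 = -9; -1 ≥ -9  ✔
[5] x1 = -9 lies in [-10, -5]  ✔
[6] x3=-1, x4=-9, x6=4; 1 of them equals -9  ✔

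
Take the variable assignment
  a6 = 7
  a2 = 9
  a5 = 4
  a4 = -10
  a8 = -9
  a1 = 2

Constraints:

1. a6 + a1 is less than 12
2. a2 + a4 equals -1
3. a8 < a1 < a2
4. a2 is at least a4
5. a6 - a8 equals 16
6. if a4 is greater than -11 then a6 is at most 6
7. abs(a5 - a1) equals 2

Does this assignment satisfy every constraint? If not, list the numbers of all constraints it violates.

1. a6 + a1 = 7 + 2 = 9; 9 < 12  OK
2. a2 + a4 = 9 + (-10) = -1  OK
3. values -9 < 2 < 9  OK
4. a2 = 9, a4 = -10; 9 ≥ -10  OK
5. a6 - a8 = 7 - (-9) = 16  OK
6. a4 = -10 > -11, so we need a6 ≤ 6; but a6 = 7 > 6  FAIL
7. abs(4 - 2) = 2  OK

No — constraint 6 is not satisfied.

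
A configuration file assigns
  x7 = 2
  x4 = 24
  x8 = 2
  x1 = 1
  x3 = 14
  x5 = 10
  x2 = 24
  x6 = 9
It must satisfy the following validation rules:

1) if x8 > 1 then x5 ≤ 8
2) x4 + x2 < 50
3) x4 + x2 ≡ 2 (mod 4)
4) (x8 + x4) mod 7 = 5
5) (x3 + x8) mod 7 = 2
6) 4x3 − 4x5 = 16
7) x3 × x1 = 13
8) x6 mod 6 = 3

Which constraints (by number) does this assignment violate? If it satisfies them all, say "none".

The assignment fails constraints 1, 3, and 7.

1) x8 = 2 > 1, so we need x5 ≤ 8; but x5 = 10 > 8 — violated.
2) x4 + x2 = 24 + 24 = 48; 48 < 50 — satisfied.
3) x4 + x2 = 48; 48 mod 4 = 0, not 2 — violated.
4) x8 + x4 = 26; 26 mod 7 = 5 — satisfied.
5) x3 + x8 = 16; 16 mod 7 = 2 — satisfied.
6) 4x3 − 4x5 = 4(14) − 4(10) = 16 — satisfied.
7) x3 × x1 = 14 × 1 = 14, not 13 — violated.
8) 9 mod 6 = 3 — satisfied.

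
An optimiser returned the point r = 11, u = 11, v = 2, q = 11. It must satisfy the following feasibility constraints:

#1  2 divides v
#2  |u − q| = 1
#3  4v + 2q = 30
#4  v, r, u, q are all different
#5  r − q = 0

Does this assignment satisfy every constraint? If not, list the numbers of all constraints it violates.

#1 2 / 2 = 1, so 2 divides 2  OK
#2 |11 − 11| = 0, not 1  FAIL
#3 4v + 2q = 4(2) + 2(11) = 30  OK
#4 r = u = 11, not all different  FAIL
#5 r − q = 11 − 11 = 0  OK

Violated: 2 and 4.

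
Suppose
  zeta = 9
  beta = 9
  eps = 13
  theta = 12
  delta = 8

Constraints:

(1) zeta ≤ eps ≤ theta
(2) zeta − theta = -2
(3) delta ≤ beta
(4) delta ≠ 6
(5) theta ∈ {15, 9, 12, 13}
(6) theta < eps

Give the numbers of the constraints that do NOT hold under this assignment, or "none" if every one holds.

(1) values 9, 13, 12; eps = 13 is not ≤ theta = 12 — violated.
(2) zeta − theta = 9 − 12 = -3, not -2 — violated.
(3) delta = 8, beta = 9; 8 ≤ 9 — satisfied.
(4) delta = 8, and 8 ≠ 6 — satisfied.
(5) theta = 12 is in {15, 9, 12, 13} — satisfied.
(6) theta = 12, eps = 13; 12 < 13 — satisfied.

Violated: 1, 2.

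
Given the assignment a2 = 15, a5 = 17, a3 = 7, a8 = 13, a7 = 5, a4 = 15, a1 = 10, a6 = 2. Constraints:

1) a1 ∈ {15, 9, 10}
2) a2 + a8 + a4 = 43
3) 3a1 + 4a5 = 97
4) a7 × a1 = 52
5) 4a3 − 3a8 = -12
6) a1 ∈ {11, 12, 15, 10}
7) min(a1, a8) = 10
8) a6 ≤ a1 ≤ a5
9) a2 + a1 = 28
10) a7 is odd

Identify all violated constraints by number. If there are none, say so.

Violated: 3, 4, 5, and 9.

1) a1 = 10 is in {15, 9, 10} — OK.
2) a2 + a8 + a4 = 15 + 13 + 15 = 43 — OK.
3) 3a1 + 4a5 = 3(10) + 4(17) = 98, not 97 — violated.
4) a7 × a1 = 5 × 10 = 50, not 52 — violated.
5) 4a3 − 3a8 = 4(7) − 3(13) = -11, not -12 — violated.
6) a1 = 10 is in {11, 12, 15, 10} — OK.
7) min(10, 13) = 10 — OK.
8) values 2 ≤ 10 ≤ 17 — OK.
9) a2 + a1 = 15 + 10 = 25, not 28 — violated.
10) a7 = 5 is odd — OK.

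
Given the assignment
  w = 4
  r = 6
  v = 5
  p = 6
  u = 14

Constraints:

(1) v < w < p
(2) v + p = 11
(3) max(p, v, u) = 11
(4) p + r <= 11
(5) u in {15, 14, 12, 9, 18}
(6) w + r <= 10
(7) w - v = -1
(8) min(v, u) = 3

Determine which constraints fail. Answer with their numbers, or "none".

No — constraints 1, 3, 4, and 8 are not satisfied.

(1) values 5, 4, 6; v = 5 is not < w = 4  ✘
(2) v + p = 5 + 6 = 11  ✔
(3) max(6, 5, 14) = 14, not 11  ✘
(4) p + r = 6 + 6 = 12; 12 > 11, bound 11 not met  ✘
(5) u = 14 is in {15, 14, 12, 9, 18}  ✔
(6) w + r = 4 + 6 = 10; 10 ≤ 10  ✔
(7) w - v = 4 - 5 = -1  ✔
(8) min(5, 14) = 5, not 3  ✘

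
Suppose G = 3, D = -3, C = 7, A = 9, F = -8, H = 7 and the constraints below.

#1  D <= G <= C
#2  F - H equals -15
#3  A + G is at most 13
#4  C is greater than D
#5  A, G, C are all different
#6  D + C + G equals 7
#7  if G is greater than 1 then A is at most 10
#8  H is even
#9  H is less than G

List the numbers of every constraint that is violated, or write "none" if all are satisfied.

#1 values -3 <= 3 <= 7  ✓
#2 F - H = -8 - 7 = -15  ✓
#3 A + G = 9 + 3 = 12; 12 ≤ 13  ✓
#4 C = 7, D = -3; 7 > -3  ✓
#5 values 9, 3, 7 are pairwise distinct  ✓
#6 D + C + G = -3 + 7 + 3 = 7  ✓
#7 G = 3 > 1, so we need A ≤ 10; A = 9 ≤ 10  ✓
#8 H = 7 is odd  ✗
#9 H = 7, G = 3; 7 ≥ 3 (want <)  ✗

No — constraints 8, 9 are not satisfied.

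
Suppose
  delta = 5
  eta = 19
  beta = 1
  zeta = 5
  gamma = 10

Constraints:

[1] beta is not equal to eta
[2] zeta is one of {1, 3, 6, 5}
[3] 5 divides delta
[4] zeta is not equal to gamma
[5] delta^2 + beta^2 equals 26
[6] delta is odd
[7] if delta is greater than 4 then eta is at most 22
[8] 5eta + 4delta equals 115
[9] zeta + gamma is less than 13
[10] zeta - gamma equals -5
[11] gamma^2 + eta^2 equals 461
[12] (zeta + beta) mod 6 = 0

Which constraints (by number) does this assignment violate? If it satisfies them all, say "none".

Constraint 9 does not hold.

[1] beta = 1, eta = 19; distinct  true
[2] zeta = 5 is in {1, 3, 6, 5}  true
[3] 5 / 5 = 1, so 5 divides 5  true
[4] zeta = 5, gamma = 10; distinct  true
[5] delta^2 + beta^2 = 5^2 + 1^2 = 25 + 1 = 26  true
[6] delta = 5 is odd  true
[7] delta = 5 > 4, so we need eta ≤ 22; eta = 19 ≤ 22  true
[8] 5eta + 4delta = 5(19) + 4(5) = 115  true
[9] zeta + gamma = 5 + 10 = 15; 15 ≥ 13, bound 13 not met  false
[10] zeta - gamma = 5 - 10 = -5  true
[11] gamma^2 + eta^2 = 10^2 + 19^2 = 100 + 361 = 461  true
[12] zeta + beta = 6; 6 mod 6 = 0  true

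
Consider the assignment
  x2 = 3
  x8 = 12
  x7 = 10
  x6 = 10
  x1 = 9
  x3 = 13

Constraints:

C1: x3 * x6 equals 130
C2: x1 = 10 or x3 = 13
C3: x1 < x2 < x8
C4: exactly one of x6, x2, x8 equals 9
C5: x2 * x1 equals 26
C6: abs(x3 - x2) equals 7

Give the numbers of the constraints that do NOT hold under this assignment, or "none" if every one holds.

C1: x3 * x6 = 13 * 10 = 130 — holds.
C2: x1 = 9 ≠ 10, but x3 = 13 = 13 (second disjunct) — holds.
C3: values 9, 3, 12; x1 = 9 is not < x2 = 3 — fails.
C4: x6=10, x2=3, x8=12; 0 of them equal 9, not exactly one — fails.
C5: x2 * x1 = 3 * 9 = 27, not 26 — fails.
C6: abs(13 - 3) = 10, not 7 — fails.

The assignment fails constraints 3, 4, 5, and 6.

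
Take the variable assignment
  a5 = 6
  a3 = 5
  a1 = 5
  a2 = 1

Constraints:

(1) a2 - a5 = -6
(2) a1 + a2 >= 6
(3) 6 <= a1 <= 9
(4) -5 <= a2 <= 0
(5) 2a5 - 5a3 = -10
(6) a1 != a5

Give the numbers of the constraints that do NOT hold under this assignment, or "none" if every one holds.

(1) a2 - a5 = 1 - 6 = -5, not -6 — violated.
(2) a1 + a2 = 5 + 1 = 6; 6 ≥ 6 — OK.
(3) a1 = 5 is outside [6, 9] — violated.
(4) a2 = 1 is outside [-5, 0] — violated.
(5) 2a5 - 5a3 = 2(6) - 5(5) = -13, not -10 — violated.
(6) a1 = 5, a5 = 6; distinct — OK.

Constraints 1, 3, 4, and 5 do not hold.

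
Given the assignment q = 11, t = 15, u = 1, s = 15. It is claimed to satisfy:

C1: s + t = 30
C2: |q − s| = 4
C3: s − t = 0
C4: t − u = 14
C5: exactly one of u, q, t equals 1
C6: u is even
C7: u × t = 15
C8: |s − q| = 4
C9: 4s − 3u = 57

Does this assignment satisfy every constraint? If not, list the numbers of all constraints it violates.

Constraint 6 does not hold.

C1: s + t = 15 + 15 = 30  holds
C2: |11 − 15| = 4  holds
C3: s − t = 15 − 15 = 0  holds
C4: t − u = 15 − 1 = 14  holds
C5: u=1, q=11, t=15; 1 of them equals 1  holds
C6: u = 1 is odd  fails
C7: u × t = 1 × 15 = 15  holds
C8: |15 − 11| = 4  holds
C9: 4s − 3u = 4(15) − 3(1) = 57  holds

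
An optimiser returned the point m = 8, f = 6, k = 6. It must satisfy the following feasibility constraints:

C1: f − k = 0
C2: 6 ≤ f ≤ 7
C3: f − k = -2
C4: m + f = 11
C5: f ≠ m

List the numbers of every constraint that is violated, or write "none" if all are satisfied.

Violated: 3 and 4.

C1: f − k = 6 − 6 = 0  ✔
C2: f = 6 lies in [6, 7]  ✔
C3: f − k = 6 − 6 = 0, not -2  ✘
C4: m + f = 8 + 6 = 14, not 11  ✘
C5: f = 6, m = 8; distinct  ✔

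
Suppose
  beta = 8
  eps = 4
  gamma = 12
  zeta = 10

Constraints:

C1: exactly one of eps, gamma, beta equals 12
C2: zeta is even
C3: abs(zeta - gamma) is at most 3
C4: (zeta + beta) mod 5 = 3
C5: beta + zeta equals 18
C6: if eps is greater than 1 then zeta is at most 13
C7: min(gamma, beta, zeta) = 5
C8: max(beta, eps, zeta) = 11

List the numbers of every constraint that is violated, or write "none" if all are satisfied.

The assignment fails constraints 7, 8.

C1: eps=4, gamma=12, beta=8; 1 of them equals 12 — holds.
C2: zeta = 10 is even — holds.
C3: abs(10 - 12) = 2; 2 ≤ 3 — holds.
C4: zeta + beta = 18; 18 mod 5 = 3 — holds.
C5: beta + zeta = 8 + 10 = 18 — holds.
C6: eps = 4 > 1, so we need zeta ≤ 13; zeta = 10 ≤ 13 — holds.
C7: min(12, 8, 10) = 8, not 5 — fails.
C8: max(8, 4, 10) = 10, not 11 — fails.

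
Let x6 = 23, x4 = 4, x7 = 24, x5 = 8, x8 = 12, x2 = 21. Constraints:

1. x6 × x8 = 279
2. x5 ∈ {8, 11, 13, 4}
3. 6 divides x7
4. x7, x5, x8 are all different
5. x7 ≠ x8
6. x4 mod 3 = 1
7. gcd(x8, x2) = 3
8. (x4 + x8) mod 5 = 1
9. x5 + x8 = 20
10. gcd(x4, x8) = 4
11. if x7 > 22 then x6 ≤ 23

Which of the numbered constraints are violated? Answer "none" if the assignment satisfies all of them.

1. x6 × x8 = 23 × 12 = 276, not 279 — violated.
2. x5 = 8 is in {8, 11, 13, 4} — satisfied.
3. 24 / 6 = 4, so 6 divides 24 — satisfied.
4. values 24, 8, 12 are pairwise distinct — satisfied.
5. x7 = 24, x8 = 12; distinct — satisfied.
6. 4 mod 3 = 1 — satisfied.
7. gcd(12, 21) = 3 — satisfied.
8. x4 + x8 = 16; 16 mod 5 = 1 — satisfied.
9. x5 + x8 = 8 + 12 = 20 — satisfied.
10. gcd(4, 12) = 4 — satisfied.
11. x7 = 24 > 22, so we need x6 ≤ 23; x6 = 23 ≤ 23 — satisfied.

No — constraint 1 is not satisfied.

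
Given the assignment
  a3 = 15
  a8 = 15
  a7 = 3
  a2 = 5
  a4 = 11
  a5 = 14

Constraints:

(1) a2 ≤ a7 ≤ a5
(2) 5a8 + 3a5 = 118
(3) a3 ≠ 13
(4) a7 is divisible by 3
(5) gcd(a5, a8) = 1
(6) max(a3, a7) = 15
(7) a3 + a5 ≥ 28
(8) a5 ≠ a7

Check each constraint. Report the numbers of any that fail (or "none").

The assignment fails constraints 1 and 2.

(1) values 5, 3, 14; a2 = 5 is not ≤ a7 = 3 — fails.
(2) 5a8 + 3a5 = 5(15) + 3(14) = 117, not 118 — fails.
(3) a3 = 15, and 15 ≠ 13 — holds.
(4) 3 / 3 = 1, so 3 divides 3 — holds.
(5) gcd(14, 15) = 1 — holds.
(6) max(15, 3) = 15 — holds.
(7) a3 + a5 = 15 + 14 = 29; 29 ≥ 28 — holds.
(8) a5 = 14, a7 = 3; distinct — holds.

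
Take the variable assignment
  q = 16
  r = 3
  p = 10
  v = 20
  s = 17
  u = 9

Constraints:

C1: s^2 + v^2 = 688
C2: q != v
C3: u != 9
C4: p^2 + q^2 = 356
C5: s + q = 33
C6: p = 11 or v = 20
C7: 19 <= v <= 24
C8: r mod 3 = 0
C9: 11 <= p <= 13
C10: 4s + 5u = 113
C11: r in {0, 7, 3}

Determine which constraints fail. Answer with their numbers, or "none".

C1: s^2 + v^2 = 17^2 + 20^2 = 289 + 400 = 689, not 688  fails
C2: q = 16, v = 20; distinct  holds
C3: u = 9, but 9 is required to differ  fails
C4: p^2 + q^2 = 10^2 + 16^2 = 100 + 256 = 356  holds
C5: s + q = 17 + 16 = 33  holds
C6: p = 10 ≠ 11, but v = 20 = 20 (second disjunct)  holds
C7: v = 20 lies in [19, 24]  holds
C8: 3 mod 3 = 0  holds
C9: p = 10 is outside [11, 13]  fails
C10: 4s + 5u = 4(17) + 5(9) = 113  holds
C11: r = 3 is in {0, 7, 3}  holds

Constraints 1, 3, and 9 do not hold.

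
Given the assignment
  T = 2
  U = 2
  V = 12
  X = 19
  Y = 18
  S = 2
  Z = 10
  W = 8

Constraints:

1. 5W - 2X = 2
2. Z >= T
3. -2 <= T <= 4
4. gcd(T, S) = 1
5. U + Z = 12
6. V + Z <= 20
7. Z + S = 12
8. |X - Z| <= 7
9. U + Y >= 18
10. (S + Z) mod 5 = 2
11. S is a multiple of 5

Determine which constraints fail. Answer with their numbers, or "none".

Constraints 4, 6, 8, and 11 do not hold.

1. 5W - 2X = 5(8) - 2(19) = 2 — holds.
2. Z = 10, T = 2; 10 ≥ 2 — holds.
3. T = 2 lies in [-2, 4] — holds.
4. gcd(2, 2) = 2, not 1 — fails.
5. U + Z = 2 + 10 = 12 — holds.
6. V + Z = 12 + 10 = 22; 22 > 20, bound 20 not met — fails.
7. Z + S = 10 + 2 = 12 — holds.
8. |19 - 10| = 9; 9 > 7, exceeds bound 7 — fails.
9. U + Y = 2 + 18 = 20; 20 ≥ 18 — holds.
10. S + Z = 12; 12 mod 5 = 2 — holds.
11. 2 = 5*0 + 2, so 5 does not divide 2 — fails.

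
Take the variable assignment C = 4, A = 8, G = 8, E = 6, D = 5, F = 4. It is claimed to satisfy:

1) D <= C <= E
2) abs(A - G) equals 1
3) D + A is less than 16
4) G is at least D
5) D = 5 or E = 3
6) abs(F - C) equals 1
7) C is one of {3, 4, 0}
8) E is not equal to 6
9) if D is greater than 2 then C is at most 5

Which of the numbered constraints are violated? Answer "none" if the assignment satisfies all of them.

1) values 5, 4, 6; D = 5 is not <= C = 4  FAIL
2) abs(8 - 8) = 0, not 1  FAIL
3) D + A = 5 + 8 = 13; 13 < 16  OK
4) G = 8, D = 5; 8 ≥ 5  OK
5) D = 5 = 5 (first disjunct)  OK
6) abs(4 - 4) = 0, not 1  FAIL
7) C = 4 is in {3, 4, 0}  OK
8) E = 6, but 6 is required to differ  FAIL
9) D = 5 > 2, so we need C ≤ 5; C = 4 ≤ 5  OK

The assignment fails constraints 1, 2, 6, and 8.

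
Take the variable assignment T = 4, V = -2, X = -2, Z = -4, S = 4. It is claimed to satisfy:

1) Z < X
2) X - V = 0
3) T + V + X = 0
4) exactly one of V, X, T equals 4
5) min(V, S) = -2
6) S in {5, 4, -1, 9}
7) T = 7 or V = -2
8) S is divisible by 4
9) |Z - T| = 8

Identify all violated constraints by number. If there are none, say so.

The assignment satisfies every constraint.

1) Z = -4, X = -2; -4 < -2  true
2) X - V = -2 - (-2) = 0  true
3) T + V + X = 4 + (-2) + (-2) = 0  true
4) V=-2, X=-2, T=4; 1 of them equals 4  true
5) min(-2, 4) = -2  true
6) S = 4 is in {5, 4, -1, 9}  true
7) T = 4 ≠ 7, but V = -2 = -2 (second disjunct)  true
8) 4 / 4 = 1, so 4 divides 4  true
9) |-4 - 4| = 8  true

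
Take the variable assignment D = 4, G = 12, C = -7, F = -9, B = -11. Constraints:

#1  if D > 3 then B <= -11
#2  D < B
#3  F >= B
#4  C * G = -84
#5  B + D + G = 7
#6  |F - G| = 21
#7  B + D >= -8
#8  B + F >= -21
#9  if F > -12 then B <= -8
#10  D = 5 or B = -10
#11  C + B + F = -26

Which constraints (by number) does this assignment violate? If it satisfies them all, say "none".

The assignment fails constraints 2, 5, 10, and 11.

#1 D = 4 > 3, so we need B ≤ -11; B = -11 ≤ -11  yes
#2 D = 4, B = -11; 4 ≥ -11 (want <)  no
#3 F = -9, B = -11; -9 ≥ -11  yes
#4 C * G = -7 * 12 = -84  yes
#5 B + D + G = -11 + 4 + 12 = 5, not 7  no
#6 |-9 - 12| = 21  yes
#7 B + D = -11 + 4 = -7; -7 ≥ -8  yes
#8 B + F = -11 + (-9) = -20; -20 ≥ -21  yes
#9 F = -9 > -12, so we need B ≤ -8; B = -11 ≤ -8  yes
#10 D = 4 ≠ 5 and B = -11 ≠ -10; both disjuncts false  no
#11 C + B + F = -7 + (-11) + (-9) = -27, not -26  no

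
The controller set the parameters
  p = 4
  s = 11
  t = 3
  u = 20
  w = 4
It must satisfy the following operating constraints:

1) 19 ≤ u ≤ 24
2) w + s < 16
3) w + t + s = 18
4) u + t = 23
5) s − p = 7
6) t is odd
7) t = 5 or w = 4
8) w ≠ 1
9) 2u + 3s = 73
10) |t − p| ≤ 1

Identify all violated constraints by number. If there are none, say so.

1) u = 20 lies in [19, 24]  holds
2) w + s = 4 + 11 = 15; 15 < 16  holds
3) w + t + s = 4 + 3 + 11 = 18  holds
4) u + t = 20 + 3 = 23  holds
5) s − p = 11 − 4 = 7  holds
6) t = 3 is odd  holds
7) t = 3 ≠ 5, but w = 4 = 4 (second disjunct)  holds
8) w = 4, and 4 ≠ 1  holds
9) 2u + 3s = 2(20) + 3(11) = 73  holds
10) |3 − 4| = 1; 1 ≤ 1  holds

Yes — all constraints hold.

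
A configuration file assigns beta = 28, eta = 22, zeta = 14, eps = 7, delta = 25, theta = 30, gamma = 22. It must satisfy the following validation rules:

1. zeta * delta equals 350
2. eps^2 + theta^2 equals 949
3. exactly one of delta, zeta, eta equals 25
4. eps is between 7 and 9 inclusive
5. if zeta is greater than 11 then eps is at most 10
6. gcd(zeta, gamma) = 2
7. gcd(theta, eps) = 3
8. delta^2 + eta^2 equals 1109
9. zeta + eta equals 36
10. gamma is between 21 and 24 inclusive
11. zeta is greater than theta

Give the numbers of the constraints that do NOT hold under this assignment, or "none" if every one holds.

1. zeta * delta = 14 * 25 = 350  yes
2. eps^2 + theta^2 = 7^2 + 30^2 = 49 + 900 = 949  yes
3. delta=25, zeta=14, eta=22; 1 of them equals 25  yes
4. eps = 7 lies in [7, 9]  yes
5. zeta = 14 > 11, so we need eps ≤ 10; eps = 7 ≤ 10  yes
6. gcd(14, 22) = 2  yes
7. gcd(30, 7) = 1, not 3  no
8. delta^2 + eta^2 = 25^2 + 22^2 = 625 + 484 = 1109  yes
9. zeta + eta = 14 + 22 = 36  yes
10. gamma = 22 lies in [21, 24]  yes
11. zeta = 14, theta = 30; 14 ≤ 30 (want >)  no

Constraints 7 and 11 are violated.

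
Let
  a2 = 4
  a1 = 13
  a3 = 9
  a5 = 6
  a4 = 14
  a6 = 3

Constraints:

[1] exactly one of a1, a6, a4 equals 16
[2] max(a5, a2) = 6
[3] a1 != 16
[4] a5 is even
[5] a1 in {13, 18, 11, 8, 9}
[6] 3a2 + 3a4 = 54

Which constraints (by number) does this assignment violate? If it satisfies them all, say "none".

[1] a1=13, a6=3, a4=14; 0 of them equal 16, not exactly one — violated.
[2] max(6, 4) = 6 — OK.
[3] a1 = 13, and 13 ≠ 16 — OK.
[4] a5 = 6 is even — OK.
[5] a1 = 13 is in {13, 18, 11, 8, 9} — OK.
[6] 3a2 + 3a4 = 3(4) + 3(14) = 54 — OK.

Constraint 1 is violated.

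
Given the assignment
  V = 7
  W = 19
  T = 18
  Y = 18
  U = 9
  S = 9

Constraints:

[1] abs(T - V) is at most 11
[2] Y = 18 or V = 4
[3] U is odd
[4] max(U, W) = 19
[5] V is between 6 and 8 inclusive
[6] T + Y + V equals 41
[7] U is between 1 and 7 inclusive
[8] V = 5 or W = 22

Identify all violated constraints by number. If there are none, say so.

Constraints 6, 7, and 8 are violated.

[1] abs(18 - 7) = 11; 11 ≤ 11  ✓
[2] Y = 18 = 18 (first disjunct)  ✓
[3] U = 9 is odd  ✓
[4] max(9, 19) = 19  ✓
[5] V = 7 lies in [6, 8]  ✓
[6] T + Y + V = 18 + 18 + 7 = 43, not 41  ✗
[7] U = 9 is outside [1, 7]  ✗
[8] V = 7 ≠ 5 and W = 19 ≠ 22; both disjuncts false  ✗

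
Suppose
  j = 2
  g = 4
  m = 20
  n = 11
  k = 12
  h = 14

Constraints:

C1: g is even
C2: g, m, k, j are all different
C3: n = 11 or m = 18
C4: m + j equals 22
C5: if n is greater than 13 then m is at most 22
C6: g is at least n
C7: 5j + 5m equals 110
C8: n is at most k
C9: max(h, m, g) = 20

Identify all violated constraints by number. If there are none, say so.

C1: g = 4 is even  holds
C2: values 4, 20, 12, 2 are pairwise distinct  holds
C3: n = 11 = 11 (first disjunct)  holds
C4: m + j = 20 + 2 = 22  holds
C5: n = 11, not > 13; antecedent false, conditional vacuously true  holds
C6: g = 4, n = 11; 4 < 11 (want ≥)  fails
C7: 5j + 5m = 5(2) + 5(20) = 110  holds
C8: n = 11, k = 12; 11 ≤ 12  holds
C9: max(14, 20, 4) = 20  holds

Constraint 6 does not hold.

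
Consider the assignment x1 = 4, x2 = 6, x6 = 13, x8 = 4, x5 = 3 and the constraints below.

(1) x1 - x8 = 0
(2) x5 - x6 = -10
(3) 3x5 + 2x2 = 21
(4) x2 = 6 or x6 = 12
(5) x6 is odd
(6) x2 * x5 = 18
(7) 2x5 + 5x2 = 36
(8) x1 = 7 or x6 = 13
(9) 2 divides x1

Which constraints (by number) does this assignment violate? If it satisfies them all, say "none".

(1) x1 - x8 = 4 - 4 = 0  holds
(2) x5 - x6 = 3 - 13 = -10  holds
(3) 3x5 + 2x2 = 3(3) + 2(6) = 21  holds
(4) x2 = 6 = 6 (first disjunct)  holds
(5) x6 = 13 is odd  holds
(6) x2 * x5 = 6 * 3 = 18  holds
(7) 2x5 + 5x2 = 2(3) + 5(6) = 36  holds
(8) x1 = 4 ≠ 7, but x6 = 13 = 13 (second disjunct)  holds
(9) 4 / 2 = 2, so 2 divides 4  holds

Yes — all constraints hold.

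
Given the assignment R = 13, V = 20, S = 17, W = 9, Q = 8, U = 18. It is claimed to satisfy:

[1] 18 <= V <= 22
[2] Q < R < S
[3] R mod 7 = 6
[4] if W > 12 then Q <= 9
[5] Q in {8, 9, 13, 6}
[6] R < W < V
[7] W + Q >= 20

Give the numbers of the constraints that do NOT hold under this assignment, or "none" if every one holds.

Constraints 6, 7 are violated.

[1] V = 20 lies in [18, 22] — satisfied.
[2] values 8 < 13 < 17 — satisfied.
[3] 13 mod 7 = 6 — satisfied.
[4] W = 9, not > 12; antecedent false, conditional vacuously true — satisfied.
[5] Q = 8 is in {8, 9, 13, 6} — satisfied.
[6] values 13, 9, 20; R = 13 is not < W = 9 — violated.
[7] W + Q = 9 + 8 = 17; 17 < 20, bound 20 not met — violated.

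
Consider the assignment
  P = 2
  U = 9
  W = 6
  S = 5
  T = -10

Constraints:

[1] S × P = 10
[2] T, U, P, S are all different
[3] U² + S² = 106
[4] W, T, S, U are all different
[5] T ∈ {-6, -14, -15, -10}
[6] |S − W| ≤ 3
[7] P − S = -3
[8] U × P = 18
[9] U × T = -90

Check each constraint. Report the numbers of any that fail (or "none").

[1] S × P = 5 × 2 = 10 — OK.
[2] values -10, 9, 2, 5 are pairwise distinct — OK.
[3] U² + S² = 9² + 5² = 81 + 25 = 106 — OK.
[4] values 6, -10, 5, 9 are pairwise distinct — OK.
[5] T = -10 is in {-6, -14, -15, -10} — OK.
[6] |5 − 6| = 1; 1 ≤ 3 — OK.
[7] P − S = 2 − 5 = -3 — OK.
[8] U × P = 9 × 2 = 18 — OK.
[9] U × T = 9 × (-10) = -90 — OK.

Yes — all constraints hold.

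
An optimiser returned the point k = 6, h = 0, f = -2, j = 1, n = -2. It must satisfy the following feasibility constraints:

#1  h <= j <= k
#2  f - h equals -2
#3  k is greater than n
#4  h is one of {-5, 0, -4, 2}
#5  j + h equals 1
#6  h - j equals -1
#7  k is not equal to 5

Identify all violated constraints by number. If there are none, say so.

The assignment satisfies every constraint.

#1 values 0 <= 1 <= 6  ✓
#2 f - h = -2 - 0 = -2  ✓
#3 k = 6, n = -2; 6 > -2  ✓
#4 h = 0 is in {-5, 0, -4, 2}  ✓
#5 j + h = 1 + 0 = 1  ✓
#6 h - j = 0 - 1 = -1  ✓
#7 k = 6, and 6 ≠ 5  ✓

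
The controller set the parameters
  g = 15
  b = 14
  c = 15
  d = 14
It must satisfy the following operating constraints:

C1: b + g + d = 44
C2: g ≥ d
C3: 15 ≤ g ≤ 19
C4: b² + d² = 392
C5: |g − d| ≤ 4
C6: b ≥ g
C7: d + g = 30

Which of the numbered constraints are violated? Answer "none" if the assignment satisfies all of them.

No — constraints 1, 6, and 7 are not satisfied.

C1: b + g + d = 14 + 15 + 14 = 43, not 44 — violated.
C2: g = 15, d = 14; 15 ≥ 14 — satisfied.
C3: g = 15 lies in [15, 19] — satisfied.
C4: b² + d² = 14² + 14² = 196 + 196 = 392 — satisfied.
C5: |15 − 14| = 1; 1 ≤ 4 — satisfied.
C6: b = 14, g = 15; 14 < 15 (want ≥) — violated.
C7: d + g = 14 + 15 = 29, not 30 — violated.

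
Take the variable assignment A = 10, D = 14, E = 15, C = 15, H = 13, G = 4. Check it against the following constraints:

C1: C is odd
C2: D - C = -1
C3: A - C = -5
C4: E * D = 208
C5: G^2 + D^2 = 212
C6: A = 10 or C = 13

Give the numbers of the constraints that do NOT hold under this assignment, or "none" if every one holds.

Constraint 4 does not hold.

C1: C = 15 is odd  true
C2: D - C = 14 - 15 = -1  true
C3: A - C = 10 - 15 = -5  true
C4: E * D = 15 * 14 = 210, not 208  false
C5: G^2 + D^2 = 4^2 + 14^2 = 16 + 196 = 212  true
C6: A = 10 = 10 (first disjunct)  true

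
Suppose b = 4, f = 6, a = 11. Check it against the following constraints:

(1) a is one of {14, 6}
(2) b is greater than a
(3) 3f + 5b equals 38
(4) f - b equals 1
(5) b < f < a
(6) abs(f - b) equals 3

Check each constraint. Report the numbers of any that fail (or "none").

(1) a = 11 is not in {14, 6}  fails
(2) b = 4, a = 11; 4 ≤ 11 (want >)  fails
(3) 3f + 5b = 3(6) + 5(4) = 38  holds
(4) f - b = 6 - 4 = 2, not 1  fails
(5) values 4 < 6 < 11  holds
(6) abs(6 - 4) = 2, not 3  fails

Violated: 1, 2, 4, 6.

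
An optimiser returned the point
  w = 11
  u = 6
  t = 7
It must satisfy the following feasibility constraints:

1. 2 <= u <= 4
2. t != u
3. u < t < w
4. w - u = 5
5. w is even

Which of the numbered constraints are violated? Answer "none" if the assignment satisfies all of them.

Violated: 1, 5.

1. u = 6 is outside [2, 4]  ✘
2. t = 7, u = 6; distinct  ✔
3. values 6 < 7 < 11  ✔
4. w - u = 11 - 6 = 5  ✔
5. w = 11 is odd  ✘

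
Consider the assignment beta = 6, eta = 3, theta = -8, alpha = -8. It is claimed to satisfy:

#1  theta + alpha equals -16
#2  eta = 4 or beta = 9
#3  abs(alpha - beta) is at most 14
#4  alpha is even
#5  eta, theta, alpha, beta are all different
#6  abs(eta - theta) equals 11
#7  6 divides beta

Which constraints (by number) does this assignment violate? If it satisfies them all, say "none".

Constraints 2 and 5 are violated.

#1 theta + alpha = -8 + (-8) = -16  holds
#2 eta = 3 ≠ 4 and beta = 6 ≠ 9; both disjuncts false  fails
#3 abs(-8 - 6) = 14; 14 ≤ 14  holds
#4 alpha = -8 is even  holds
#5 theta = alpha = -8, not all different  fails
#6 abs(3 - (-8)) = 11  holds
#7 6 / 6 = 1, so 6 divides 6  holds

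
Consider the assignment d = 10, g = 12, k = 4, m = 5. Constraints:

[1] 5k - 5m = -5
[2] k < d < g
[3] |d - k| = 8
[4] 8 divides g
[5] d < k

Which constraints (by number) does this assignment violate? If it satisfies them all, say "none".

[1] 5k - 5m = 5(4) - 5(5) = -5  OK
[2] values 4 < 10 < 12  OK
[3] |10 - 4| = 6, not 8  FAIL
[4] 12 = 8*1 + 4, so 8 does not divide 12  FAIL
[5] d = 10, k = 4; 10 ≥ 4 (want <)  FAIL

Violated: 3, 4, and 5.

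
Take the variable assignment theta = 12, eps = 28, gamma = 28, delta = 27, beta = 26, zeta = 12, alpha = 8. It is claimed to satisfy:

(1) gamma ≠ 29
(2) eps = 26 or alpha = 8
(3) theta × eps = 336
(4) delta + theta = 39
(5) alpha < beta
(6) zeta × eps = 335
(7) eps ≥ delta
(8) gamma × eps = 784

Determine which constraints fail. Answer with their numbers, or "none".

(1) gamma = 28, and 28 ≠ 29 — satisfied.
(2) eps = 28 ≠ 26, but alpha = 8 = 8 (second disjunct) — satisfied.
(3) theta × eps = 12 × 28 = 336 — satisfied.
(4) delta + theta = 27 + 12 = 39 — satisfied.
(5) alpha = 8, beta = 26; 8 < 26 — satisfied.
(6) zeta × eps = 12 × 28 = 336, not 335 — violated.
(7) eps = 28, delta = 27; 28 ≥ 27 — satisfied.
(8) gamma × eps = 28 × 28 = 784 — satisfied.

Violated: 6.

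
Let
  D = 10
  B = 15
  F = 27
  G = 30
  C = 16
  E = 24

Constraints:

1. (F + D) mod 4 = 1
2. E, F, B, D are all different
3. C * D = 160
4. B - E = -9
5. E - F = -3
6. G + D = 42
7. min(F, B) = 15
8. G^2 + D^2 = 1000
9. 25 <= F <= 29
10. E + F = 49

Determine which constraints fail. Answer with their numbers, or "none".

1. F + D = 37; 37 mod 4 = 1 — OK.
2. values 24, 27, 15, 10 are pairwise distinct — OK.
3. C * D = 16 * 10 = 160 — OK.
4. B - E = 15 - 24 = -9 — OK.
5. E - F = 24 - 27 = -3 — OK.
6. G + D = 30 + 10 = 40, not 42 — violated.
7. min(27, 15) = 15 — OK.
8. G^2 + D^2 = 30^2 + 10^2 = 900 + 100 = 1000 — OK.
9. F = 27 lies in [25, 29] — OK.
10. E + F = 24 + 27 = 51, not 49 — violated.

The assignment fails constraints 6 and 10.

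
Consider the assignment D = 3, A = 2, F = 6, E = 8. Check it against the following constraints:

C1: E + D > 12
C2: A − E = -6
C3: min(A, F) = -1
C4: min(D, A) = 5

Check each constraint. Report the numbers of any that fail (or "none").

C1: E + D = 8 + 3 = 11; 11 ≤ 12, bound 12 not met — fails.
C2: A − E = 2 − 8 = -6 — holds.
C3: min(2, 6) = 2, not -1 — fails.
C4: min(3, 2) = 2, not 5 — fails.

Violated: 1, 3, and 4.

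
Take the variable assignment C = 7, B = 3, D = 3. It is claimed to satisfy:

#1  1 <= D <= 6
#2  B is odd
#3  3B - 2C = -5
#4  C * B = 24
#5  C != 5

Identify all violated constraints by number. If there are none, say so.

#1 D = 3 lies in [1, 6]  OK
#2 B = 3 is odd  OK
#3 3B - 2C = 3(3) - 2(7) = -5  OK
#4 C * B = 7 * 3 = 21, not 24  FAIL
#5 C = 7, and 7 ≠ 5  OK

Constraint 4 is violated.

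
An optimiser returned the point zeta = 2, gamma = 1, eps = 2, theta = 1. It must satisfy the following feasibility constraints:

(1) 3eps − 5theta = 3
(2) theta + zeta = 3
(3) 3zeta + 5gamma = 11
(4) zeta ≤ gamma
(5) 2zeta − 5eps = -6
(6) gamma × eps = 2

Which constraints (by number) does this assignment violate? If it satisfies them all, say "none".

(1) 3eps − 5theta = 3(2) − 5(1) = 1, not 3 — does not hold.
(2) theta + zeta = 1 + 2 = 3 — holds.
(3) 3zeta + 5gamma = 3(2) + 5(1) = 11 — holds.
(4) zeta = 2, gamma = 1; 2 > 1 (want ≤) — does not hold.
(5) 2zeta − 5eps = 2(2) − 5(2) = -6 — holds.
(6) gamma × eps = 1 × 2 = 2 — holds.

The assignment fails constraints 1 and 4.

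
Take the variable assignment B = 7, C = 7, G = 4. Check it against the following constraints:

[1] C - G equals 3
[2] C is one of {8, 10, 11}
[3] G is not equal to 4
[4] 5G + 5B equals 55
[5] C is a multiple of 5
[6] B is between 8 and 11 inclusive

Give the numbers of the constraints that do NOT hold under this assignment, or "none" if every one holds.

[1] C - G = 7 - 4 = 3  yes
[2] C = 7 is not in {8, 10, 11}  no
[3] G = 4, but 4 is required to differ  no
[4] 5G + 5B = 5(4) + 5(7) = 55  yes
[5] 7 = 5*1 + 2, so 5 does not divide 7  no
[6] B = 7 is outside [8, 11]  no

Constraints 2, 3, 5, 6 are violated.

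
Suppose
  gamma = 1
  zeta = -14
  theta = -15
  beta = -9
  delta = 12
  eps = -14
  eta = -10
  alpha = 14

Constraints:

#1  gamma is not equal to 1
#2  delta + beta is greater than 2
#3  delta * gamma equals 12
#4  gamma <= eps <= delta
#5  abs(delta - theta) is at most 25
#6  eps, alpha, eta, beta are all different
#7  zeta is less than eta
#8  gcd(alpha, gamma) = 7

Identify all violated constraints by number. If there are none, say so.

#1 gamma = 1, but 1 is required to differ — fails.
#2 delta + beta = 12 + (-9) = 3; 3 > 2 — holds.
#3 delta * gamma = 12 * 1 = 12 — holds.
#4 values 1, -14, 12; gamma = 1 is not <= eps = -14 — fails.
#5 abs(12 - (-15)) = 27; 27 > 25, exceeds bound 25 — fails.
#6 values -14, 14, -10, -9 are pairwise distinct — holds.
#7 zeta = -14, eta = -10; -14 < -10 — holds.
#8 gcd(14, 1) = 1, not 7 — fails.

Constraints 1, 4, 5, 8 are violated.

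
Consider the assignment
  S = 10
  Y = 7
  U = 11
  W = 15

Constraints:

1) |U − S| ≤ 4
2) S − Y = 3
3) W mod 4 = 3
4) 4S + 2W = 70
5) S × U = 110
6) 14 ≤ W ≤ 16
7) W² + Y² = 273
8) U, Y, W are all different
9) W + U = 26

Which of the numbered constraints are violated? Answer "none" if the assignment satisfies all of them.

1) |11 − 10| = 1; 1 ≤ 4 — holds.
2) S − Y = 10 − 7 = 3 — holds.
3) 15 mod 4 = 3 — holds.
4) 4S + 2W = 4(10) + 2(15) = 70 — holds.
5) S × U = 10 × 11 = 110 — holds.
6) W = 15 lies in [14, 16] — holds.
7) W² + Y² = 15² + 7² = 225 + 49 = 274, not 273 — does not hold.
8) values 11, 7, 15 are pairwise distinct — holds.
9) W + U = 15 + 11 = 26 — holds.

Constraint 7 does not hold.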